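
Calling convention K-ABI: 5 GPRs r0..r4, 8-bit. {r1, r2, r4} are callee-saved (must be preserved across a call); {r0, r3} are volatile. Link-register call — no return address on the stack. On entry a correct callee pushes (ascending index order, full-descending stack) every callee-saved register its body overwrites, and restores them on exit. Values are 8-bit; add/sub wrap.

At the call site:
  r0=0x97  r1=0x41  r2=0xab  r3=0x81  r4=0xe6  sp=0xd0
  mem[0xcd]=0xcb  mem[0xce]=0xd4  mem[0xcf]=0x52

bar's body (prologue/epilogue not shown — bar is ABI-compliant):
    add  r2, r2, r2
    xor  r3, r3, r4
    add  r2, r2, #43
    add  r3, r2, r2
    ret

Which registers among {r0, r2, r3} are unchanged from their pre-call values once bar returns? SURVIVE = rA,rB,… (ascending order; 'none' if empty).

prologue: push r2 → mem[0xcf]=0xab, sp=0xcf
body[0] add  r2, r2, r2 → r2=0x56
body[1] xor  r3, r3, r4 → r3=0x67
body[2] add  r2, r2, #43 → r2=0x81
body[3] add  r3, r2, r2 → r3=0x02
epilogue: pop r2=0xab, sp=0xd0
r0: caller-saved, written=False
r2: callee-saved, written=True
r3: caller-saved, written=True

SURVIVE = r0,r2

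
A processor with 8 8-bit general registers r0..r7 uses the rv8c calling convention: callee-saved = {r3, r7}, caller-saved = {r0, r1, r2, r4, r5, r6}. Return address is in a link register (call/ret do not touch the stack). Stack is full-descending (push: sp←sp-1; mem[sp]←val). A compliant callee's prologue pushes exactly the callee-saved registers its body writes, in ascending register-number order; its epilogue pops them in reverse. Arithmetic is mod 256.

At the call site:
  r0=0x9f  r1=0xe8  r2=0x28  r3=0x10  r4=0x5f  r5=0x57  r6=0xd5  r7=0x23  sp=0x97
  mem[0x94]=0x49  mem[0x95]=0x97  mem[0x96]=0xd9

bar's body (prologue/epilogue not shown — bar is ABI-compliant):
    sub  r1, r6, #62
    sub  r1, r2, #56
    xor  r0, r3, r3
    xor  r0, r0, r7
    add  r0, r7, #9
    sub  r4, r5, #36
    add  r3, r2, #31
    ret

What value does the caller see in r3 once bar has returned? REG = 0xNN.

REG = 0x10

prologue: push r3 -> mem[0x96]=0x10, sp=0x96
body[0] sub  r1, r6, #62 -> r1=0x97
body[1] sub  r1, r2, #56 -> r1=0xf0
body[2] xor  r0, r3, r3 -> r0=0x00
body[3] xor  r0, r0, r7 -> r0=0x23
body[4] add  r0, r7, #9 -> r0=0x2c
body[5] sub  r4, r5, #36 -> r4=0x33
body[6] add  r3, r2, #31 -> r3=0x47
epilogue: pop r3=0x10, sp=0x97
r3 is callee-saved -> restored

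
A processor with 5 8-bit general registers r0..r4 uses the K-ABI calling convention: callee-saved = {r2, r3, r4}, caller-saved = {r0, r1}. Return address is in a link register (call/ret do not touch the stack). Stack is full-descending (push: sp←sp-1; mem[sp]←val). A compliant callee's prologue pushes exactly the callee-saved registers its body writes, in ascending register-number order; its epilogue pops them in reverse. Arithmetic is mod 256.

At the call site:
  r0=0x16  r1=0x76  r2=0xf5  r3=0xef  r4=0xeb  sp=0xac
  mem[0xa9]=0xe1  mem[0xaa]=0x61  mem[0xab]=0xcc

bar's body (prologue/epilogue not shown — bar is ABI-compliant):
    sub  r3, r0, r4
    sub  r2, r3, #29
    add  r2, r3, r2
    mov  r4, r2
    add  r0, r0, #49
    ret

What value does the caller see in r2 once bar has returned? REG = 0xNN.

REG = 0xf5

prologue: push r2 -> mem[0xab]=0xf5, sp=0xab
prologue: push r3 -> mem[0xaa]=0xef, sp=0xaa
prologue: push r4 -> mem[0xa9]=0xeb, sp=0xa9
body[0] sub  r3, r0, r4 -> r3=0x2b
body[1] sub  r2, r3, #29 -> r2=0x0e
body[2] add  r2, r3, r2 -> r2=0x39
body[3] mov  r4, r2 -> r4=0x39
body[4] add  r0, r0, #49 -> r0=0x47
epilogue: pop r4=0xeb, sp=0xaa
epilogue: pop r3=0xef, sp=0xab
epilogue: pop r2=0xf5, sp=0xac
r2 is callee-saved -> restored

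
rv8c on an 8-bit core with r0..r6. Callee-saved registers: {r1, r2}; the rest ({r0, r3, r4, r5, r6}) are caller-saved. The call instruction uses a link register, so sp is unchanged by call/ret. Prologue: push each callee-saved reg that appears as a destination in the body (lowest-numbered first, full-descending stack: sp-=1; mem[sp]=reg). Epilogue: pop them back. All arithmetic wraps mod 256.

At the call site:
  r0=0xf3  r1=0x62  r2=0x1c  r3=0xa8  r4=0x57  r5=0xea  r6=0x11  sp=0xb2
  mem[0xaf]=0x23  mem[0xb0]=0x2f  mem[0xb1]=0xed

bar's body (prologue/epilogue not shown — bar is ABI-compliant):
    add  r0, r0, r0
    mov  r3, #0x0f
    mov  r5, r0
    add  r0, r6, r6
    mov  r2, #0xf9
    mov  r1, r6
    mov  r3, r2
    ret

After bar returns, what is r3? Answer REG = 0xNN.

prologue: push r1 -> mem[0xb1]=0x62, sp=0xb1
prologue: push r2 -> mem[0xb0]=0x1c, sp=0xb0
body[0] add  r0, r0, r0 -> r0=0xe6
body[1] mov  r3, #0x0f -> r3=0x0f
body[2] mov  r5, r0 -> r5=0xe6
body[3] add  r0, r6, r6 -> r0=0x22
body[4] mov  r2, #0xf9 -> r2=0xf9
body[5] mov  r1, r6 -> r1=0x11
body[6] mov  r3, r2 -> r3=0xf9
epilogue: pop r2=0x1c, sp=0xb1
epilogue: pop r1=0x62, sp=0xb2
r3 is caller-saved -> body value

REG = 0xf9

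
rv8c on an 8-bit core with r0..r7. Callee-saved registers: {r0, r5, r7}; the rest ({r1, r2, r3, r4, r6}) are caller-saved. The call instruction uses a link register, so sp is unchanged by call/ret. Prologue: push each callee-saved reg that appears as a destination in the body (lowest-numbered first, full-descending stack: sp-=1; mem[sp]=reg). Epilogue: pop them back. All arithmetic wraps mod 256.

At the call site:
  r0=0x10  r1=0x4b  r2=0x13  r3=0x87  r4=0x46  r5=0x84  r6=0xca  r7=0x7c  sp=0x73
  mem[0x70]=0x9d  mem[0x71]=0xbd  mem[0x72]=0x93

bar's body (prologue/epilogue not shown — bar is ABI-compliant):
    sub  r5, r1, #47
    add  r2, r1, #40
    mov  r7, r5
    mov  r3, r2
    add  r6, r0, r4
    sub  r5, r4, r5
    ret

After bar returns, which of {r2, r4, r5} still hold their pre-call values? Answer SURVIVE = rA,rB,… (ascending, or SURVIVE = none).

prologue: push r5 -> mem[0x72]=0x84, sp=0x72
prologue: push r7 -> mem[0x71]=0x7c, sp=0x71
body[0] sub  r5, r1, #47 -> r5=0x1c
body[1] add  r2, r1, #40 -> r2=0x73
body[2] mov  r7, r5 -> r7=0x1c
body[3] mov  r3, r2 -> r3=0x73
body[4] add  r6, r0, r4 -> r6=0x56
body[5] sub  r5, r4, r5 -> r5=0x2a
epilogue: pop r7=0x7c, sp=0x72
epilogue: pop r5=0x84, sp=0x73
r2: caller-saved, written=True
r4: caller-saved, written=False
r5: callee-saved, written=True

SURVIVE = r4,r5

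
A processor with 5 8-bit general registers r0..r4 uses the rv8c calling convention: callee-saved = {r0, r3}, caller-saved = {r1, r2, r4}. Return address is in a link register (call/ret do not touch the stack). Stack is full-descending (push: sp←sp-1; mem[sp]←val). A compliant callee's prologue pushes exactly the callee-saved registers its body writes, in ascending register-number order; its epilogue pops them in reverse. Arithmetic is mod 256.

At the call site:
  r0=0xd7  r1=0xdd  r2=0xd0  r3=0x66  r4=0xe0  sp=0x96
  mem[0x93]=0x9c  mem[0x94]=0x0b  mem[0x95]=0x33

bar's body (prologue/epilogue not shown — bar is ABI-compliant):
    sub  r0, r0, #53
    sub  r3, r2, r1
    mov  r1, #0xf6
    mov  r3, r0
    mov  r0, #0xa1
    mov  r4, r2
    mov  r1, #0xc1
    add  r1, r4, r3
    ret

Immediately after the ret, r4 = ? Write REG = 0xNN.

REG = 0xd0

prologue: push r0 -> mem[0x95]=0xd7, sp=0x95
prologue: push r3 -> mem[0x94]=0x66, sp=0x94
body[0] sub  r0, r0, #53 -> r0=0xa2
body[1] sub  r3, r2, r1 -> r3=0xf3
body[2] mov  r1, #0xf6 -> r1=0xf6
body[3] mov  r3, r0 -> r3=0xa2
body[4] mov  r0, #0xa1 -> r0=0xa1
body[5] mov  r4, r2 -> r4=0xd0
body[6] mov  r1, #0xc1 -> r1=0xc1
body[7] add  r1, r4, r3 -> r1=0x72
epilogue: pop r3=0x66, sp=0x95
epilogue: pop r0=0xd7, sp=0x96
r4 is caller-saved -> body value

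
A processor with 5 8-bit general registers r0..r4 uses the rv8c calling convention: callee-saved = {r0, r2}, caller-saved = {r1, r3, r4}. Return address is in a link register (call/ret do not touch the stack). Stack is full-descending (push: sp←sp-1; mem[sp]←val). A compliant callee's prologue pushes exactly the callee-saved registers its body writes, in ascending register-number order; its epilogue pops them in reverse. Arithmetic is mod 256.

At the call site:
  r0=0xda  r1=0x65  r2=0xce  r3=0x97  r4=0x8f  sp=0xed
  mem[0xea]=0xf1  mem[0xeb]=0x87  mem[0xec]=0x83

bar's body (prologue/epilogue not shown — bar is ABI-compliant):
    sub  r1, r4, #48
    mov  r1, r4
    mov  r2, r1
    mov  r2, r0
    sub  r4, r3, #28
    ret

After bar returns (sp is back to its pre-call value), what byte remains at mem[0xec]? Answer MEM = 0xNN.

prologue: push r2 → mem[0xec]=0xce, sp=0xec
body[0] sub  r1, r4, #48 → r1=0x5f
body[1] mov  r1, r4 → r1=0x8f
body[2] mov  r2, r1 → r2=0x8f
body[3] mov  r2, r0 → r2=0xda
body[4] sub  r4, r3, #28 → r4=0x7b
epilogue: pop r2=0xce, sp=0xed
prologue pushed ['r2'] at ['0xec']

MEM = 0xce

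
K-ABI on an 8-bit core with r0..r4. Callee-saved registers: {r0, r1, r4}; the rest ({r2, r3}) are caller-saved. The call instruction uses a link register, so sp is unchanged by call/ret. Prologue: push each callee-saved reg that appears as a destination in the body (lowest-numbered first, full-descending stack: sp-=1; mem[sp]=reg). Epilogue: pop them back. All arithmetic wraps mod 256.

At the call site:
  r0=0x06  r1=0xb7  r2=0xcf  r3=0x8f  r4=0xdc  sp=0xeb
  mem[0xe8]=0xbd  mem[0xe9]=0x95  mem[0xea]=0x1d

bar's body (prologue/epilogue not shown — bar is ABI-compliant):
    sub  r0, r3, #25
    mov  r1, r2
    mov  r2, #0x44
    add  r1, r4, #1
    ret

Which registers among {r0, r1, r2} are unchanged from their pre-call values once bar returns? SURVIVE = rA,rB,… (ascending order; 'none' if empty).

SURVIVE = r0,r1

prologue: push r0 -> mem[0xea]=0x06, sp=0xea
prologue: push r1 -> mem[0xe9]=0xb7, sp=0xe9
body[0] sub  r0, r3, #25 -> r0=0x76
body[1] mov  r1, r2 -> r1=0xcf
body[2] mov  r2, #0x44 -> r2=0x44
body[3] add  r1, r4, #1 -> r1=0xdd
epilogue: pop r1=0xb7, sp=0xea
epilogue: pop r0=0x06, sp=0xeb
r0: callee-saved, written=True
r1: callee-saved, written=True
r2: caller-saved, written=True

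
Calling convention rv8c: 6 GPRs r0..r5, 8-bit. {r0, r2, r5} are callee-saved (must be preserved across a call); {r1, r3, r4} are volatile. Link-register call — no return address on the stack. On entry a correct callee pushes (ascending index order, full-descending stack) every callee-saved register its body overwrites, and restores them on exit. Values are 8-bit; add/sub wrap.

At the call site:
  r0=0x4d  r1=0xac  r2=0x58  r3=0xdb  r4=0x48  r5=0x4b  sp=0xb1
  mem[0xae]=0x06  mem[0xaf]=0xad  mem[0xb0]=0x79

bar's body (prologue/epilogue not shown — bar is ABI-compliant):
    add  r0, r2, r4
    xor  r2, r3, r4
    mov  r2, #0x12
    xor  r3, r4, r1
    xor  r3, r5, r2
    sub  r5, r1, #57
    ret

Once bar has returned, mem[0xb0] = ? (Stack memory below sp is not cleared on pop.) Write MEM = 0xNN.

prologue: push r0 -> mem[0xb0]=0x4d, sp=0xb0
prologue: push r2 -> mem[0xaf]=0x58, sp=0xaf
prologue: push r5 -> mem[0xae]=0x4b, sp=0xae
body[0] add  r0, r2, r4 -> r0=0xa0
body[1] xor  r2, r3, r4 -> r2=0x93
body[2] mov  r2, #0x12 -> r2=0x12
body[3] xor  r3, r4, r1 -> r3=0xe4
body[4] xor  r3, r5, r2 -> r3=0x59
body[5] sub  r5, r1, #57 -> r5=0x73
epilogue: pop r5=0x4b, sp=0xaf
epilogue: pop r2=0x58, sp=0xb0
epilogue: pop r0=0x4d, sp=0xb1
prologue pushed ['r0', 'r2', 'r5'] at ['0xb0', '0xaf', '0xae']

MEM = 0x4d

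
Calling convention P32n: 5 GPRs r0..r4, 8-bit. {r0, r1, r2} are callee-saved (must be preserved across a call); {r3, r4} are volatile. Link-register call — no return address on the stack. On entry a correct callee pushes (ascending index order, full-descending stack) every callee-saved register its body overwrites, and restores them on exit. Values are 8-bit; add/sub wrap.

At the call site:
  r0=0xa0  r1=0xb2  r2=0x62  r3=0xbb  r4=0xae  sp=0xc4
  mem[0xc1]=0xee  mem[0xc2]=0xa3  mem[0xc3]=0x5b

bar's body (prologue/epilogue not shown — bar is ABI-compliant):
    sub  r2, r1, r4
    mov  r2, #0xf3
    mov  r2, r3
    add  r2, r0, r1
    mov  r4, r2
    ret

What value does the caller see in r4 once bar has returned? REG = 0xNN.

prologue: push r2 → mem[0xc3]=0x62, sp=0xc3
body[0] sub  r2, r1, r4 → r2=0x04
body[1] mov  r2, #0xf3 → r2=0xf3
body[2] mov  r2, r3 → r2=0xbb
body[3] add  r2, r0, r1 → r2=0x52
body[4] mov  r4, r2 → r4=0x52
epilogue: pop r2=0x62, sp=0xc4
r4 is caller-saved → body value

REG = 0x52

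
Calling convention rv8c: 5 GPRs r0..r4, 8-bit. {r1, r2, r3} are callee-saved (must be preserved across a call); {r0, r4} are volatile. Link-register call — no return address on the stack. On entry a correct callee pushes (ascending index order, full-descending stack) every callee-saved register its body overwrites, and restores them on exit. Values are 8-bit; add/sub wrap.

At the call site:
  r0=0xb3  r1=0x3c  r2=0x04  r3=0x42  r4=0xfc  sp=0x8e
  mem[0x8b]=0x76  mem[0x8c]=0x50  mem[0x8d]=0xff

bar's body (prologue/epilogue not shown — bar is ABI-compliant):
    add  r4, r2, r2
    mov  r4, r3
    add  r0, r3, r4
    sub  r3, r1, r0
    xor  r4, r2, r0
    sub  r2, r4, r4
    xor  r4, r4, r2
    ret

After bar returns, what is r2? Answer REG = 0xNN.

REG = 0x04

prologue: push r2 → mem[0x8d]=0x04, sp=0x8d
prologue: push r3 → mem[0x8c]=0x42, sp=0x8c
body[0] add  r4, r2, r2 → r4=0x08
body[1] mov  r4, r3 → r4=0x42
body[2] add  r0, r3, r4 → r0=0x84
body[3] sub  r3, r1, r0 → r3=0xb8
body[4] xor  r4, r2, r0 → r4=0x80
body[5] sub  r2, r4, r4 → r2=0x00
body[6] xor  r4, r4, r2 → r4=0x80
epilogue: pop r3=0x42, sp=0x8d
epilogue: pop r2=0x04, sp=0x8e
r2 is callee-saved → restored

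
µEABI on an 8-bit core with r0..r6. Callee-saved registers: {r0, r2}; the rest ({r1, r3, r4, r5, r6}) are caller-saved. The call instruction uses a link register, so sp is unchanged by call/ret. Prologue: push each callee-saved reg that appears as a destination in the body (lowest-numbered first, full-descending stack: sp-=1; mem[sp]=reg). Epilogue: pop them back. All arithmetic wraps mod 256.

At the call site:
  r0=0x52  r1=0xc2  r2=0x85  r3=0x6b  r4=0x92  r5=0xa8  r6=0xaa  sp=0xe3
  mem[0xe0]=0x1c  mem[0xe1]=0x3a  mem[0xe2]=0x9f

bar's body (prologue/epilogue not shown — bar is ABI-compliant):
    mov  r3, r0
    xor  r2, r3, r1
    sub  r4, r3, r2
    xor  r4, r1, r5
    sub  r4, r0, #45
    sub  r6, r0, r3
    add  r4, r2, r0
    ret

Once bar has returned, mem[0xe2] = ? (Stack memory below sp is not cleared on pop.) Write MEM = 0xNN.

MEM = 0x85

prologue: push r2 -> mem[0xe2]=0x85, sp=0xe2
body[0] mov  r3, r0 -> r3=0x52
body[1] xor  r2, r3, r1 -> r2=0x90
body[2] sub  r4, r3, r2 -> r4=0xc2
body[3] xor  r4, r1, r5 -> r4=0x6a
body[4] sub  r4, r0, #45 -> r4=0x25
body[5] sub  r6, r0, r3 -> r6=0x00
body[6] add  r4, r2, r0 -> r4=0xe2
epilogue: pop r2=0x85, sp=0xe3
prologue pushed ['r2'] at ['0xe2']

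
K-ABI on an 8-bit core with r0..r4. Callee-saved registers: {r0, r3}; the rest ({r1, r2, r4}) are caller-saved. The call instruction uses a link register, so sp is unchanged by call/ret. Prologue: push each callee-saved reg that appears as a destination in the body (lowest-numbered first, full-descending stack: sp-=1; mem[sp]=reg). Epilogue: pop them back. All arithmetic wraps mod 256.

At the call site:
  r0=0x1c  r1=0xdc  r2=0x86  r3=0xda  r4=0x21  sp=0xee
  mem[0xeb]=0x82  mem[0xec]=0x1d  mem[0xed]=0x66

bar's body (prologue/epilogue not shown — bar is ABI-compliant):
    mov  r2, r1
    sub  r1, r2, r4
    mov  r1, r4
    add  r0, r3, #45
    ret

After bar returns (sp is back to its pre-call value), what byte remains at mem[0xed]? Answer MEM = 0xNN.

prologue: push r0 → mem[0xed]=0x1c, sp=0xed
body[0] mov  r2, r1 → r2=0xdc
body[1] sub  r1, r2, r4 → r1=0xbb
body[2] mov  r1, r4 → r1=0x21
body[3] add  r0, r3, #45 → r0=0x07
epilogue: pop r0=0x1c, sp=0xee
prologue pushed ['r0'] at ['0xed']

MEM = 0x1c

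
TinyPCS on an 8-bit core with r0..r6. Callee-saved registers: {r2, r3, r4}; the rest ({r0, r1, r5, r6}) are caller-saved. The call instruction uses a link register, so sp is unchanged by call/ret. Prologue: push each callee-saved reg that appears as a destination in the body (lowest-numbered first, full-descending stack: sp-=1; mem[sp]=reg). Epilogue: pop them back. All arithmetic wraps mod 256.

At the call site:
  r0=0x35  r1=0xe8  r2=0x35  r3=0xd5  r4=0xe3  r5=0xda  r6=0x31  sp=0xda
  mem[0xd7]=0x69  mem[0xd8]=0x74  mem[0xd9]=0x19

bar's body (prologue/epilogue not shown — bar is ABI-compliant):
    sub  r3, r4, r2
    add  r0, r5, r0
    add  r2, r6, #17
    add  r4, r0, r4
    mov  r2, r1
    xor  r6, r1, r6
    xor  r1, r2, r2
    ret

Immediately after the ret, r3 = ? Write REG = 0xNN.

prologue: push r2 → mem[0xd9]=0x35, sp=0xd9
prologue: push r3 → mem[0xd8]=0xd5, sp=0xd8
prologue: push r4 → mem[0xd7]=0xe3, sp=0xd7
body[0] sub  r3, r4, r2 → r3=0xae
body[1] add  r0, r5, r0 → r0=0x0f
body[2] add  r2, r6, #17 → r2=0x42
body[3] add  r4, r0, r4 → r4=0xf2
body[4] mov  r2, r1 → r2=0xe8
body[5] xor  r6, r1, r6 → r6=0xd9
body[6] xor  r1, r2, r2 → r1=0x00
epilogue: pop r4=0xe3, sp=0xd8
epilogue: pop r3=0xd5, sp=0xd9
epilogue: pop r2=0x35, sp=0xda
r3 is callee-saved → restored

REG = 0xd5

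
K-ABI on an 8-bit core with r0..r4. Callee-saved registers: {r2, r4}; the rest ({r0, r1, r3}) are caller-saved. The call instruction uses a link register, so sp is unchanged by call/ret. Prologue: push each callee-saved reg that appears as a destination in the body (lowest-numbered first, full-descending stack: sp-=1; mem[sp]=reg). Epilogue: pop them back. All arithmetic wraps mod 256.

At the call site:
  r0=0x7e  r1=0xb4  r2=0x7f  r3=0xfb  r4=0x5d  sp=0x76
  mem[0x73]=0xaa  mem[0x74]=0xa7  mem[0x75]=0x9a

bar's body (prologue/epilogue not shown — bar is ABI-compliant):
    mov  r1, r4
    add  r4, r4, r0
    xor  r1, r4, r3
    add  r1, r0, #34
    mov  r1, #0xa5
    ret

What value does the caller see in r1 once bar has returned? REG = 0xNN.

prologue: push r4 -> mem[0x75]=0x5d, sp=0x75
body[0] mov  r1, r4 -> r1=0x5d
body[1] add  r4, r4, r0 -> r4=0xdb
body[2] xor  r1, r4, r3 -> r1=0x20
body[3] add  r1, r0, #34 -> r1=0xa0
body[4] mov  r1, #0xa5 -> r1=0xa5
epilogue: pop r4=0x5d, sp=0x76
r1 is caller-saved -> body value

REG = 0xa5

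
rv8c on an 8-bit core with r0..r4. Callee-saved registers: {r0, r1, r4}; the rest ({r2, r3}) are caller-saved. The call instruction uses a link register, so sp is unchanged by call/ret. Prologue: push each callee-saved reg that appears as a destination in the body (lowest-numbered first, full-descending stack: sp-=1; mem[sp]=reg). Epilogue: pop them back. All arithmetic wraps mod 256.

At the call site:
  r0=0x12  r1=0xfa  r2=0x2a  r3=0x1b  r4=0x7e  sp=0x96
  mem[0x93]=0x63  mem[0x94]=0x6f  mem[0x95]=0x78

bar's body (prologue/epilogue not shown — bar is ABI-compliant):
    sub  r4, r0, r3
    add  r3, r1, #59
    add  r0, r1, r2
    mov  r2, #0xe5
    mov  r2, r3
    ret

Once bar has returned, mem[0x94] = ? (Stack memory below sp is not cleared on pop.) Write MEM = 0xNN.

MEM = 0x7e

prologue: push r0 -> mem[0x95]=0x12, sp=0x95
prologue: push r4 -> mem[0x94]=0x7e, sp=0x94
body[0] sub  r4, r0, r3 -> r4=0xf7
body[1] add  r3, r1, #59 -> r3=0x35
body[2] add  r0, r1, r2 -> r0=0x24
body[3] mov  r2, #0xe5 -> r2=0xe5
body[4] mov  r2, r3 -> r2=0x35
epilogue: pop r4=0x7e, sp=0x95
epilogue: pop r0=0x12, sp=0x96
prologue pushed ['r0', 'r4'] at ['0x95', '0x94']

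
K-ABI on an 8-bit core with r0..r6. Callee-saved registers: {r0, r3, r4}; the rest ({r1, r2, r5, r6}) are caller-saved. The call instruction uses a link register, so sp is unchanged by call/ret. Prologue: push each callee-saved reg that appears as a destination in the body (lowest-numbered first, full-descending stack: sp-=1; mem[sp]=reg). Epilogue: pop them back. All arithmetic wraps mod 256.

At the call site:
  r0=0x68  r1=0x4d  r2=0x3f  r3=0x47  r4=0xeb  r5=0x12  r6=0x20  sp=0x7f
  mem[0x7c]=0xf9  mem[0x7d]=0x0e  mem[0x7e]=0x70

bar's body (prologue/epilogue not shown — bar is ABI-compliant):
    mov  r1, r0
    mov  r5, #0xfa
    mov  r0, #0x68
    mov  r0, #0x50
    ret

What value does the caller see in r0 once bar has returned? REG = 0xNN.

prologue: push r0 → mem[0x7e]=0x68, sp=0x7e
body[0] mov  r1, r0 → r1=0x68
body[1] mov  r5, #0xfa → r5=0xfa
body[2] mov  r0, #0x68 → r0=0x68
body[3] mov  r0, #0x50 → r0=0x50
epilogue: pop r0=0x68, sp=0x7f
r0 is callee-saved → restored

REG = 0x68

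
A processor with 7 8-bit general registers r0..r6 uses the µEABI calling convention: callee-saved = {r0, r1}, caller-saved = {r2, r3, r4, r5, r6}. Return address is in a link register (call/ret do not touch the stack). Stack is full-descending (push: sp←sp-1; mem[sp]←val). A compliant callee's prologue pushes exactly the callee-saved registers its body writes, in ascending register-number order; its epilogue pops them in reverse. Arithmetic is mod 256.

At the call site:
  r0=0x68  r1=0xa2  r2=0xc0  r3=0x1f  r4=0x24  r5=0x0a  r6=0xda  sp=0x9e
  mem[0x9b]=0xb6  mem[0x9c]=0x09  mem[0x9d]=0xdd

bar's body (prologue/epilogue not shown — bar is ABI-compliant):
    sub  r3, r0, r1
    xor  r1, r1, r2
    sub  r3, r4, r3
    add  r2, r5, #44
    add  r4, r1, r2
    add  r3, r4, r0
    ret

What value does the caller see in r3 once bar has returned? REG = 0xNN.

REG = 0x00

prologue: push r1 → mem[0x9d]=0xa2, sp=0x9d
body[0] sub  r3, r0, r1 → r3=0xc6
body[1] xor  r1, r1, r2 → r1=0x62
body[2] sub  r3, r4, r3 → r3=0x5e
body[3] add  r2, r5, #44 → r2=0x36
body[4] add  r4, r1, r2 → r4=0x98
body[5] add  r3, r4, r0 → r3=0x00
epilogue: pop r1=0xa2, sp=0x9e
r3 is caller-saved → body value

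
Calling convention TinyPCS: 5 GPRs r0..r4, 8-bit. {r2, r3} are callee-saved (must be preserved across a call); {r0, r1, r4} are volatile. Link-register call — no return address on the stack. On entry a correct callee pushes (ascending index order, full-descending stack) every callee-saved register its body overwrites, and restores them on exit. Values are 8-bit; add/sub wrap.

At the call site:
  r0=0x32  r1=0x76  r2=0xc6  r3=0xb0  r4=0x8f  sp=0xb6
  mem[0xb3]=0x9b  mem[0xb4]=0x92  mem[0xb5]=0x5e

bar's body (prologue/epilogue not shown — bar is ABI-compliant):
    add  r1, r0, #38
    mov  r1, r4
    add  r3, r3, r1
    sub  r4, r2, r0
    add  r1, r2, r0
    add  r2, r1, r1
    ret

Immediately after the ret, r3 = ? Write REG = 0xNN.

prologue: push r2 -> mem[0xb5]=0xc6, sp=0xb5
prologue: push r3 -> mem[0xb4]=0xb0, sp=0xb4
body[0] add  r1, r0, #38 -> r1=0x58
body[1] mov  r1, r4 -> r1=0x8f
body[2] add  r3, r3, r1 -> r3=0x3f
body[3] sub  r4, r2, r0 -> r4=0x94
body[4] add  r1, r2, r0 -> r1=0xf8
body[5] add  r2, r1, r1 -> r2=0xf0
epilogue: pop r3=0xb0, sp=0xb5
epilogue: pop r2=0xc6, sp=0xb6
r3 is callee-saved -> restored

REG = 0xb0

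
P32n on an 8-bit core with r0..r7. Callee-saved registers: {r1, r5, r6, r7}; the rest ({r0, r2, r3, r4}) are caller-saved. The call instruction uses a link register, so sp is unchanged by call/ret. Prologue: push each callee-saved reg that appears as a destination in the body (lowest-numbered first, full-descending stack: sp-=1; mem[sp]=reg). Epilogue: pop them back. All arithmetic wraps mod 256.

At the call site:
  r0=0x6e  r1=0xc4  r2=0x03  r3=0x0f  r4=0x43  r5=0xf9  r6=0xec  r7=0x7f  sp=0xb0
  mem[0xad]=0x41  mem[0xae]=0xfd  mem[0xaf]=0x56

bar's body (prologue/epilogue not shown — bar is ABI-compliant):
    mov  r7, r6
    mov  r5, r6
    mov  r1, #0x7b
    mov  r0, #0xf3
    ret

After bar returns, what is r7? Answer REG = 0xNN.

REG = 0x7f

prologue: push r1 -> mem[0xaf]=0xc4, sp=0xaf
prologue: push r5 -> mem[0xae]=0xf9, sp=0xae
prologue: push r7 -> mem[0xad]=0x7f, sp=0xad
body[0] mov  r7, r6 -> r7=0xec
body[1] mov  r5, r6 -> r5=0xec
body[2] mov  r1, #0x7b -> r1=0x7b
body[3] mov  r0, #0xf3 -> r0=0xf3
epilogue: pop r7=0x7f, sp=0xae
epilogue: pop r5=0xf9, sp=0xaf
epilogue: pop r1=0xc4, sp=0xb0
r7 is callee-saved -> restored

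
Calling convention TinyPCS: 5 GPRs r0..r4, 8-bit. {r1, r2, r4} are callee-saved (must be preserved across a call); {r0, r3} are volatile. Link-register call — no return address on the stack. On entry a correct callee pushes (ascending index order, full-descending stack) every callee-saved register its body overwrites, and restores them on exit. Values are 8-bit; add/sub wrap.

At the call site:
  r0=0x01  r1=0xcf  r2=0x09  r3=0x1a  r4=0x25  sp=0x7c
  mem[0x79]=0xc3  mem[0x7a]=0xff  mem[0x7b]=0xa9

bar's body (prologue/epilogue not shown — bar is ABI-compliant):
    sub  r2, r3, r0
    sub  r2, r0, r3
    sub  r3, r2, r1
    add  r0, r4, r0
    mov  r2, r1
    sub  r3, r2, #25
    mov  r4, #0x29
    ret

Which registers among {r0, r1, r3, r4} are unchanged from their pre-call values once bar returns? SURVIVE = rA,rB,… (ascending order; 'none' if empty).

SURVIVE = r1,r4

prologue: push r2 -> mem[0x7b]=0x09, sp=0x7b
prologue: push r4 -> mem[0x7a]=0x25, sp=0x7a
body[0] sub  r2, r3, r0 -> r2=0x19
body[1] sub  r2, r0, r3 -> r2=0xe7
body[2] sub  r3, r2, r1 -> r3=0x18
body[3] add  r0, r4, r0 -> r0=0x26
body[4] mov  r2, r1 -> r2=0xcf
body[5] sub  r3, r2, #25 -> r3=0xb6
body[6] mov  r4, #0x29 -> r4=0x29
epilogue: pop r4=0x25, sp=0x7b
epilogue: pop r2=0x09, sp=0x7c
r0: caller-saved, written=True
r1: callee-saved, written=False
r3: caller-saved, written=True
r4: callee-saved, written=True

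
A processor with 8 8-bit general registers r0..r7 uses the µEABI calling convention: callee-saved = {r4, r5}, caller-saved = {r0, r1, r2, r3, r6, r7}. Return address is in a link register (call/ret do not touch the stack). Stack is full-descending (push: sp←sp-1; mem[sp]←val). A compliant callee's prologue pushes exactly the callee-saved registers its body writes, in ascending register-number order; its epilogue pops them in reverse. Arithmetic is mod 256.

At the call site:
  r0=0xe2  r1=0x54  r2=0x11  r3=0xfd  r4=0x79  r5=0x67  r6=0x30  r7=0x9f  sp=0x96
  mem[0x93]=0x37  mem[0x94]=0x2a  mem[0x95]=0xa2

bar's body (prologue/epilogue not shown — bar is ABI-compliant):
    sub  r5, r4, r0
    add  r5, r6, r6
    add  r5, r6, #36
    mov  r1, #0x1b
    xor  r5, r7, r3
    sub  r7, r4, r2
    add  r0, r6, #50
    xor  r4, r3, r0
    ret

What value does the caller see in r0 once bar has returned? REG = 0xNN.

prologue: push r4 -> mem[0x95]=0x79, sp=0x95
prologue: push r5 -> mem[0x94]=0x67, sp=0x94
body[0] sub  r5, r4, r0 -> r5=0x97
body[1] add  r5, r6, r6 -> r5=0x60
body[2] add  r5, r6, #36 -> r5=0x54
body[3] mov  r1, #0x1b -> r1=0x1b
body[4] xor  r5, r7, r3 -> r5=0x62
body[5] sub  r7, r4, r2 -> r7=0x68
body[6] add  r0, r6, #50 -> r0=0x62
body[7] xor  r4, r3, r0 -> r4=0x9f
epilogue: pop r5=0x67, sp=0x95
epilogue: pop r4=0x79, sp=0x96
r0 is caller-saved -> body value

REG = 0x62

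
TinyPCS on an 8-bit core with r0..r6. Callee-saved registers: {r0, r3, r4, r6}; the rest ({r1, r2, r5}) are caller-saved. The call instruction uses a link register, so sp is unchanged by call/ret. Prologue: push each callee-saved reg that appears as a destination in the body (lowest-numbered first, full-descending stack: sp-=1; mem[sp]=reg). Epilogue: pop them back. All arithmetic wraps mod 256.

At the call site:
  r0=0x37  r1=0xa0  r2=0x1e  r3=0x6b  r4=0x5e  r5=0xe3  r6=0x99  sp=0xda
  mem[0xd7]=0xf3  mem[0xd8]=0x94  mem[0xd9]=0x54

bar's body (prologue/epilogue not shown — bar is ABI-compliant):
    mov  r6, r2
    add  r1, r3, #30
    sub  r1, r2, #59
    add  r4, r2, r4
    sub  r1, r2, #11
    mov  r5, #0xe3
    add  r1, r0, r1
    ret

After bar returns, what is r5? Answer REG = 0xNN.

REG = 0xe3

prologue: push r4 → mem[0xd9]=0x5e, sp=0xd9
prologue: push r6 → mem[0xd8]=0x99, sp=0xd8
body[0] mov  r6, r2 → r6=0x1e
body[1] add  r1, r3, #30 → r1=0x89
body[2] sub  r1, r2, #59 → r1=0xe3
body[3] add  r4, r2, r4 → r4=0x7c
body[4] sub  r1, r2, #11 → r1=0x13
body[5] mov  r5, #0xe3 → r5=0xe3
body[6] add  r1, r0, r1 → r1=0x4a
epilogue: pop r6=0x99, sp=0xd9
epilogue: pop r4=0x5e, sp=0xda
r5 is caller-saved → body value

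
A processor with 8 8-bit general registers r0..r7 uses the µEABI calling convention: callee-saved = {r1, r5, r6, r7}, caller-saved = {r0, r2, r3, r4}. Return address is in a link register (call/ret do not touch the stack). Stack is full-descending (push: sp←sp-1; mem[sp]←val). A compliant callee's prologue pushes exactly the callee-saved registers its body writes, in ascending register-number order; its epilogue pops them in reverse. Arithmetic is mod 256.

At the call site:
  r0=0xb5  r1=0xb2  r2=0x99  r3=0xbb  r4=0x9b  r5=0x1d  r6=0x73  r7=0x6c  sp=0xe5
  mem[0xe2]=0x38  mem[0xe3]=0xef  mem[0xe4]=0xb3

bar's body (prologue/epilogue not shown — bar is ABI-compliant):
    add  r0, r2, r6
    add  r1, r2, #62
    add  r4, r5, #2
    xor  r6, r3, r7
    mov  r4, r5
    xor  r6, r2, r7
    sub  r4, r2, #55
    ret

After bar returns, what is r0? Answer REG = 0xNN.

REG = 0x0c

prologue: push r1 -> mem[0xe4]=0xb2, sp=0xe4
prologue: push r6 -> mem[0xe3]=0x73, sp=0xe3
body[0] add  r0, r2, r6 -> r0=0x0c
body[1] add  r1, r2, #62 -> r1=0xd7
body[2] add  r4, r5, #2 -> r4=0x1f
body[3] xor  r6, r3, r7 -> r6=0xd7
body[4] mov  r4, r5 -> r4=0x1d
body[5] xor  r6, r2, r7 -> r6=0xf5
body[6] sub  r4, r2, #55 -> r4=0x62
epilogue: pop r6=0x73, sp=0xe4
epilogue: pop r1=0xb2, sp=0xe5
r0 is caller-saved -> body value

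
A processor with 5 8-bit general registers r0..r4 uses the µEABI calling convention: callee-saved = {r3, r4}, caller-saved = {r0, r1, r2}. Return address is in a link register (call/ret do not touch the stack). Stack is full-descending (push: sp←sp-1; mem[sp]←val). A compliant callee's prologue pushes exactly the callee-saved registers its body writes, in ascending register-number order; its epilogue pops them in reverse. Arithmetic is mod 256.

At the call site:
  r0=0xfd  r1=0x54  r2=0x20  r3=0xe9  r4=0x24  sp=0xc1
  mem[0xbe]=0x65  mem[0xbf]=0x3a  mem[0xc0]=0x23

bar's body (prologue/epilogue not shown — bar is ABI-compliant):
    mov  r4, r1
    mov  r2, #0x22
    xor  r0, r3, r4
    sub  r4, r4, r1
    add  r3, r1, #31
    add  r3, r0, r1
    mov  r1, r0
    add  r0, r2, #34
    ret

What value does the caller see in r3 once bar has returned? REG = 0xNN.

REG = 0xe9

prologue: push r3 -> mem[0xc0]=0xe9, sp=0xc0
prologue: push r4 -> mem[0xbf]=0x24, sp=0xbf
body[0] mov  r4, r1 -> r4=0x54
body[1] mov  r2, #0x22 -> r2=0x22
body[2] xor  r0, r3, r4 -> r0=0xbd
body[3] sub  r4, r4, r1 -> r4=0x00
body[4] add  r3, r1, #31 -> r3=0x73
body[5] add  r3, r0, r1 -> r3=0x11
body[6] mov  r1, r0 -> r1=0xbd
body[7] add  r0, r2, #34 -> r0=0x44
epilogue: pop r4=0x24, sp=0xc0
epilogue: pop r3=0xe9, sp=0xc1
r3 is callee-saved -> restored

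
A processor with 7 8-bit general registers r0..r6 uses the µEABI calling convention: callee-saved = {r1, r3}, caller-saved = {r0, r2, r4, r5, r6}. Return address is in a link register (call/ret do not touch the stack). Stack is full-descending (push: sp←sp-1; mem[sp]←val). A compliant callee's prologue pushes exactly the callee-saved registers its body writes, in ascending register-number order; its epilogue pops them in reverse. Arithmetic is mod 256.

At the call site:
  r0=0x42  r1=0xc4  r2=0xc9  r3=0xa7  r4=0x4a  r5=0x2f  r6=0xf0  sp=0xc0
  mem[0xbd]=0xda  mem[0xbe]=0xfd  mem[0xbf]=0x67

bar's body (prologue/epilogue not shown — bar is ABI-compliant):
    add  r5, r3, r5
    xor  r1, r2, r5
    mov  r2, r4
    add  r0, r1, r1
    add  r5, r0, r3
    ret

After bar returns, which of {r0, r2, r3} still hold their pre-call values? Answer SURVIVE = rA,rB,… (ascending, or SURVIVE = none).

SURVIVE = r3

prologue: push r1 → mem[0xbf]=0xc4, sp=0xbf
body[0] add  r5, r3, r5 → r5=0xd6
body[1] xor  r1, r2, r5 → r1=0x1f
body[2] mov  r2, r4 → r2=0x4a
body[3] add  r0, r1, r1 → r0=0x3e
body[4] add  r5, r0, r3 → r5=0xe5
epilogue: pop r1=0xc4, sp=0xc0
r0: caller-saved, written=True
r2: caller-saved, written=True
r3: callee-saved, written=False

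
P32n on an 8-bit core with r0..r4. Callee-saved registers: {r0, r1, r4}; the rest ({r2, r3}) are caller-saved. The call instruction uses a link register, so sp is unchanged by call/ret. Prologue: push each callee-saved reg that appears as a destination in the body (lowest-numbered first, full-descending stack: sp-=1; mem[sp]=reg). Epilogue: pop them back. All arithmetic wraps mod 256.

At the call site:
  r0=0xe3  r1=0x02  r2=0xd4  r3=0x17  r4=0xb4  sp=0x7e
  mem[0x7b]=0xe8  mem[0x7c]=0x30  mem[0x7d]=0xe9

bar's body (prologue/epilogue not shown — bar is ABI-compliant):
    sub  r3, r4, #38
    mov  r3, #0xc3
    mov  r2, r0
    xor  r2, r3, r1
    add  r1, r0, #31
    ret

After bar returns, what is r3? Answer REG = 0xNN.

prologue: push r1 → mem[0x7d]=0x02, sp=0x7d
body[0] sub  r3, r4, #38 → r3=0x8e
body[1] mov  r3, #0xc3 → r3=0xc3
body[2] mov  r2, r0 → r2=0xe3
body[3] xor  r2, r3, r1 → r2=0xc1
body[4] add  r1, r0, #31 → r1=0x02
epilogue: pop r1=0x02, sp=0x7e
r3 is caller-saved → body value

REG = 0xc3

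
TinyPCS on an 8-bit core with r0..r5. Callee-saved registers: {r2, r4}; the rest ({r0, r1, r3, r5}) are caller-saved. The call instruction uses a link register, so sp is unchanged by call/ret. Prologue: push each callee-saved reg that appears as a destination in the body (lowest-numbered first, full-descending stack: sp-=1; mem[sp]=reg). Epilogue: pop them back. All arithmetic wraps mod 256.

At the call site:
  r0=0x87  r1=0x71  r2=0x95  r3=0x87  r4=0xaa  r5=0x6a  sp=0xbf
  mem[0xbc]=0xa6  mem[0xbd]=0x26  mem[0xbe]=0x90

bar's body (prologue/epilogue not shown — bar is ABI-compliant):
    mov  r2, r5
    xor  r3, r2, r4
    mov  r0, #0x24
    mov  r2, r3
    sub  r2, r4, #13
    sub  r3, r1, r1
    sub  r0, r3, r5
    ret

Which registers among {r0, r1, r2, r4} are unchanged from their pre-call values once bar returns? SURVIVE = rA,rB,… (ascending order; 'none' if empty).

SURVIVE = r1,r2,r4

prologue: push r2 → mem[0xbe]=0x95, sp=0xbe
body[0] mov  r2, r5 → r2=0x6a
body[1] xor  r3, r2, r4 → r3=0xc0
body[2] mov  r0, #0x24 → r0=0x24
body[3] mov  r2, r3 → r2=0xc0
body[4] sub  r2, r4, #13 → r2=0x9d
body[5] sub  r3, r1, r1 → r3=0x00
body[6] sub  r0, r3, r5 → r0=0x96
epilogue: pop r2=0x95, sp=0xbf
r0: caller-saved, written=True
r1: caller-saved, written=False
r2: callee-saved, written=True
r4: callee-saved, written=False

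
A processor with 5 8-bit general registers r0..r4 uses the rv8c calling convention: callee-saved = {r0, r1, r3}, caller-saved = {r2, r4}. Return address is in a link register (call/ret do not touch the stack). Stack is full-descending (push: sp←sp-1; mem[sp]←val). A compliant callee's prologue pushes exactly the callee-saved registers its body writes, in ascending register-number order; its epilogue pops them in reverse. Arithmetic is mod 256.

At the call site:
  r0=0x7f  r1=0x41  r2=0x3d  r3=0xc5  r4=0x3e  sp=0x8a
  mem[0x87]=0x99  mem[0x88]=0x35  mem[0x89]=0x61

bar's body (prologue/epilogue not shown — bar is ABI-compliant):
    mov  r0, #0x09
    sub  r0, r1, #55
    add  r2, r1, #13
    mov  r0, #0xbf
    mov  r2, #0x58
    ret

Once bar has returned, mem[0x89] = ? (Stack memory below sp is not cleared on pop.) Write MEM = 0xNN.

prologue: push r0 -> mem[0x89]=0x7f, sp=0x89
body[0] mov  r0, #0x09 -> r0=0x09
body[1] sub  r0, r1, #55 -> r0=0x0a
body[2] add  r2, r1, #13 -> r2=0x4e
body[3] mov  r0, #0xbf -> r0=0xbf
body[4] mov  r2, #0x58 -> r2=0x58
epilogue: pop r0=0x7f, sp=0x8a
prologue pushed ['r0'] at ['0x89']

MEM = 0x7f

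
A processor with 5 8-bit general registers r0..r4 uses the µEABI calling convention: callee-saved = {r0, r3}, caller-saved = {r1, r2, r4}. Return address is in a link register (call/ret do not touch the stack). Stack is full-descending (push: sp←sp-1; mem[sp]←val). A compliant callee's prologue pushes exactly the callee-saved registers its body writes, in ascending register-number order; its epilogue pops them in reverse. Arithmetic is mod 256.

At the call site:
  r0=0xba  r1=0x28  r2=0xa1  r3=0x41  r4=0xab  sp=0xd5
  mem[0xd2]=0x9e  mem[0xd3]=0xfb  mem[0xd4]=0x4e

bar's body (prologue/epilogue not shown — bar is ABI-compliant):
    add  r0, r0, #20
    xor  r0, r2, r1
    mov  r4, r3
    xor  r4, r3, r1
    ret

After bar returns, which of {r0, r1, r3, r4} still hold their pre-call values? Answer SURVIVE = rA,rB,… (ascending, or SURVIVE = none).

SURVIVE = r0,r1,r3

prologue: push r0 -> mem[0xd4]=0xba, sp=0xd4
body[0] add  r0, r0, #20 -> r0=0xce
body[1] xor  r0, r2, r1 -> r0=0x89
body[2] mov  r4, r3 -> r4=0x41
body[3] xor  r4, r3, r1 -> r4=0x69
epilogue: pop r0=0xba, sp=0xd5
r0: callee-saved, written=True
r1: caller-saved, written=False
r3: callee-saved, written=False
r4: caller-saved, written=True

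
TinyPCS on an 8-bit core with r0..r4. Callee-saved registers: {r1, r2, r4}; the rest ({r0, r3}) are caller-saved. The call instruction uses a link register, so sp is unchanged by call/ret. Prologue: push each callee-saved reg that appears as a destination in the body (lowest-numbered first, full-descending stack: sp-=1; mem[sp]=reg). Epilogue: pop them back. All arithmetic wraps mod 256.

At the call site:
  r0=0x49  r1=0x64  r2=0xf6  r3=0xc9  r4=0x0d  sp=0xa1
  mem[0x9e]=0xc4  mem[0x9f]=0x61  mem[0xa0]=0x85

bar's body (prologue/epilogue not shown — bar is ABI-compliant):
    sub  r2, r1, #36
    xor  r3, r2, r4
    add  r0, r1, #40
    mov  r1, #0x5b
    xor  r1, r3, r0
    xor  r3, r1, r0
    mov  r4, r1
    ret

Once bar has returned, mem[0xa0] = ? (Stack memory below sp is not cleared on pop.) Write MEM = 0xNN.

prologue: push r1 -> mem[0xa0]=0x64, sp=0xa0
prologue: push r2 -> mem[0x9f]=0xf6, sp=0x9f
prologue: push r4 -> mem[0x9e]=0x0d, sp=0x9e
body[0] sub  r2, r1, #36 -> r2=0x40
body[1] xor  r3, r2, r4 -> r3=0x4d
body[2] add  r0, r1, #40 -> r0=0x8c
body[3] mov  r1, #0x5b -> r1=0x5b
body[4] xor  r1, r3, r0 -> r1=0xc1
body[5] xor  r3, r1, r0 -> r3=0x4d
body[6] mov  r4, r1 -> r4=0xc1
epilogue: pop r4=0x0d, sp=0x9f
epilogue: pop r2=0xf6, sp=0xa0
epilogue: pop r1=0x64, sp=0xa1
prologue pushed ['r1', 'r2', 'r4'] at ['0xa0', '0x9f', '0x9e']

MEM = 0x64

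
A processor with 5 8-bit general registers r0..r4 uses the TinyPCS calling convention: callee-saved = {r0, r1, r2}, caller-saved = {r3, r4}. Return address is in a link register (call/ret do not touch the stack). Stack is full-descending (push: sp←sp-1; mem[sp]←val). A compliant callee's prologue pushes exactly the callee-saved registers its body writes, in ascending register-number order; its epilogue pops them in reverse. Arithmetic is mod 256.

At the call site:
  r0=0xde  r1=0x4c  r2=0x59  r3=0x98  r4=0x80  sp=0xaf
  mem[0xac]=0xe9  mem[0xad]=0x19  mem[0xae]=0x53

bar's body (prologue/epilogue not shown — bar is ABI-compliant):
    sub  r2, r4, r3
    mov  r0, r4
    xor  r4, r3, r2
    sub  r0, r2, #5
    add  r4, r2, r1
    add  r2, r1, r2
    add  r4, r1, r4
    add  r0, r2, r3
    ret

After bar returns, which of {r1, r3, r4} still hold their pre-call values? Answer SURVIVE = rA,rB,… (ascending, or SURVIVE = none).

SURVIVE = r1,r3,r4

prologue: push r0 -> mem[0xae]=0xde, sp=0xae
prologue: push r2 -> mem[0xad]=0x59, sp=0xad
body[0] sub  r2, r4, r3 -> r2=0xe8
body[1] mov  r0, r4 -> r0=0x80
body[2] xor  r4, r3, r2 -> r4=0x70
body[3] sub  r0, r2, #5 -> r0=0xe3
body[4] add  r4, r2, r1 -> r4=0x34
body[5] add  r2, r1, r2 -> r2=0x34
body[6] add  r4, r1, r4 -> r4=0x80
body[7] add  r0, r2, r3 -> r0=0xcc
epilogue: pop r2=0x59, sp=0xae
epilogue: pop r0=0xde, sp=0xaf
r1: callee-saved, written=False
r3: caller-saved, written=False
r4: caller-saved, written=True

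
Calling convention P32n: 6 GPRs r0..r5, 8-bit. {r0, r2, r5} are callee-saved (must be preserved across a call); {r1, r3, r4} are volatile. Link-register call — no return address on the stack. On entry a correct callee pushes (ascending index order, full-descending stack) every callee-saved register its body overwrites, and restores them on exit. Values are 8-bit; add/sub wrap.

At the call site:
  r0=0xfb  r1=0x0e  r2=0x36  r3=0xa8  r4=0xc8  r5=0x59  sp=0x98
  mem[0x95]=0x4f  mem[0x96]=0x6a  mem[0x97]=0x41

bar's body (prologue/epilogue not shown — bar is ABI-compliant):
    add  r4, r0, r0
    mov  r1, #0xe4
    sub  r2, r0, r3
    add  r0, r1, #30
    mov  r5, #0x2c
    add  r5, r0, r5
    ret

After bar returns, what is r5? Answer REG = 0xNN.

prologue: push r0 -> mem[0x97]=0xfb, sp=0x97
prologue: push r2 -> mem[0x96]=0x36, sp=0x96
prologue: push r5 -> mem[0x95]=0x59, sp=0x95
body[0] add  r4, r0, r0 -> r4=0xf6
body[1] mov  r1, #0xe4 -> r1=0xe4
body[2] sub  r2, r0, r3 -> r2=0x53
body[3] add  r0, r1, #30 -> r0=0x02
body[4] mov  r5, #0x2c -> r5=0x2c
body[5] add  r5, r0, r5 -> r5=0x2e
epilogue: pop r5=0x59, sp=0x96
epilogue: pop r2=0x36, sp=0x97
epilogue: pop r0=0xfb, sp=0x98
r5 is callee-saved -> restored

REG = 0x59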